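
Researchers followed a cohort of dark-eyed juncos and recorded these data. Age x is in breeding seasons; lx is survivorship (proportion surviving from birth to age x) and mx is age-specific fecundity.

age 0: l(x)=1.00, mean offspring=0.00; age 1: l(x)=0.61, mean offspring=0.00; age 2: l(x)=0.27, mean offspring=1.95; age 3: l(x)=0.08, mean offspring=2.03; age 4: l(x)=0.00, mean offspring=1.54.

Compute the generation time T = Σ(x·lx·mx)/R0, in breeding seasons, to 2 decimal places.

2.24

lx·mx: 0, 0, 0.5265, 0.1624, 0 → R0 = 0.6889
x·lx·mx: 0, 0, 1.053, 0.4872, 0 → Σ = 1.5402
T = 1.5402 / 0.6889 = 2.235738… → 2.24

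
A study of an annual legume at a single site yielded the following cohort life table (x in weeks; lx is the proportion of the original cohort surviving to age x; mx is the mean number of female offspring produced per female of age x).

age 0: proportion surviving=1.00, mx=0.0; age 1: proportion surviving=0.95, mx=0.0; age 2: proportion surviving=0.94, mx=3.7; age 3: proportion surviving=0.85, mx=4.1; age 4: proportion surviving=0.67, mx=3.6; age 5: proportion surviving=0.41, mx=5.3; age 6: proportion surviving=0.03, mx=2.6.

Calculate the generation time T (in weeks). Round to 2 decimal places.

3.30

lx·mx: 0, 0, 3.478, 3.485, 2.412, 2.173, 0.078 → R0 = 11.626
x·lx·mx: 0, 0, 6.956, 10.455, 9.648, 10.865, 0.468 → Σ = 38.392
T = 38.392 / 11.626 = 3.302254… → 3.30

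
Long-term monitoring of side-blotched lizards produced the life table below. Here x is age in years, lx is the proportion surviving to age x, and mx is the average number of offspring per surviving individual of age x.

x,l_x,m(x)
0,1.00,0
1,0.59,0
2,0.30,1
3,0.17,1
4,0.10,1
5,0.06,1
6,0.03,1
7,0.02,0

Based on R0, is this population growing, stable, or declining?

R0 = Σ lx·mx = 0 + 0 + 0.3 + 0.17 + 0.1 + 0.06 + 0.03 + 0 = 0.66
R0 < 1, so the population is declining.

declining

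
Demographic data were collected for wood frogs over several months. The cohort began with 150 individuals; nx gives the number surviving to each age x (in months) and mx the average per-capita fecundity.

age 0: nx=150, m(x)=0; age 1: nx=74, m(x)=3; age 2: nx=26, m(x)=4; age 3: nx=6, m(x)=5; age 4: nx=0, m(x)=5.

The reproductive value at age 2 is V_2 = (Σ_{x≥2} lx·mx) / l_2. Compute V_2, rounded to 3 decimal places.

5.154

lx = nx/n0 = nx/150: 1, 0.49333…, 0.17333…, 0.04, 0
lx·mx for x ≥ 2: 0.693333…, 0.2, 0 → sum = 0.893333…
V_2 = 0.893333… / l_2 = 0.893333… / 0.173333… = 5.153846… → 5.154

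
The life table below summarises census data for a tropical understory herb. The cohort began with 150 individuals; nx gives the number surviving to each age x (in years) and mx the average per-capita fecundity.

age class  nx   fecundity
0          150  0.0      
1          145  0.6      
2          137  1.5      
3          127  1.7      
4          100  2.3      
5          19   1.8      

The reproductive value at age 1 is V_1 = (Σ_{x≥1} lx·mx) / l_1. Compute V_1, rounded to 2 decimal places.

5.33

lx = nx/n0 = nx/150: 1, 0.96667…, 0.91333…, 0.84667…, 0.66667…, 0.12667…
lx·mx for x ≥ 1: 0.58…, 1.37…, 1.439333…, 1.533333…, 0.228… → sum = 5.150667…
V_1 = 5.150667… / l_1 = 5.150667… / 0.966667… = 5.328276… → 5.33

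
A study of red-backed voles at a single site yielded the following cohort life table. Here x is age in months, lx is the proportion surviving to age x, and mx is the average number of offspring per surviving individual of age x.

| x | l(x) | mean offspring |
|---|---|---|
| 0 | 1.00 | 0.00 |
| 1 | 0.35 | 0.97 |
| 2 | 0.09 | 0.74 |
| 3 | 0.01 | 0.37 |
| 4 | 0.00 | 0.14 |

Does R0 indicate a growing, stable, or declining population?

R0 = Σ lx·mx = 0 + 0.3395 + 0.0666 + 0.0037 + 0 = 0.4098
R0 < 1, so the population is declining.

declining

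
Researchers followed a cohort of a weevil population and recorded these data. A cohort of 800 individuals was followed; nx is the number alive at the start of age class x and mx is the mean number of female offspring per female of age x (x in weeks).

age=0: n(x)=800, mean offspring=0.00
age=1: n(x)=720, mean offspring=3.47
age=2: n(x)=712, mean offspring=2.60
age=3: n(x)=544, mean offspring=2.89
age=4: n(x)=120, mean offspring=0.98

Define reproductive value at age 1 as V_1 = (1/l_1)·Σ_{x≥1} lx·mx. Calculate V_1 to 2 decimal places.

lx = nx/n0 = nx/800: 1, 0.9, 0.89, 0.68, 0.15
lx·mx for x ≥ 1: 3.123, 2.314, 1.9652, 0.147 → sum = 7.5492
V_1 = 7.5492 / l_1 = 7.5492 / 0.9 = 8.388 → 8.39

8.39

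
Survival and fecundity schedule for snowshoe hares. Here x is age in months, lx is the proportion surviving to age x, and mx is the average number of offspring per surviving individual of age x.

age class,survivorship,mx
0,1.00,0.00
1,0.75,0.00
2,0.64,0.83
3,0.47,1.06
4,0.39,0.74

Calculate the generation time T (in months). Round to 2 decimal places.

2.82

lx·mx: 0, 0, 0.5312, 0.4982, 0.2886 → R0 = 1.318
x·lx·mx: 0, 0, 1.0624, 1.4946, 1.1544 → Σ = 3.7114
T = 3.7114 / 1.318 = 2.815933… → 2.82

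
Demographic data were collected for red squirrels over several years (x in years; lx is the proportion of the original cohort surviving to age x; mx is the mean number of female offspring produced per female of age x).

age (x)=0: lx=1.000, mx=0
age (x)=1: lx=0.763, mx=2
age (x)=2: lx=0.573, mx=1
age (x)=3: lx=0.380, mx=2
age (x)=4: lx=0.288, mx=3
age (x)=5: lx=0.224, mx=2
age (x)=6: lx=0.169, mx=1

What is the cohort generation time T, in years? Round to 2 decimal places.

2.69

lx·mx: 0, 1.526, 0.573, 0.76, 0.864, 0.448, 0.169 → R0 = 4.34
x·lx·mx: 0, 1.526, 1.146, 2.28, 3.456, 2.24, 1.014 → Σ = 11.662
T = 11.662 / 4.34 = 2.687097… → 2.69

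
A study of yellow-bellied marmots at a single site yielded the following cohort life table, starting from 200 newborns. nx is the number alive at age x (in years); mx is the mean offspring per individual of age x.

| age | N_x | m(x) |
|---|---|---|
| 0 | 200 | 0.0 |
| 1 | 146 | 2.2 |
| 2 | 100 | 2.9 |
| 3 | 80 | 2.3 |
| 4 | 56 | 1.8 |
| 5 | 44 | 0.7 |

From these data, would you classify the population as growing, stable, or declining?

lx = nx/n0 = nx/200: 1, 0.73, 0.5, 0.4, 0.28, 0.22
R0 = Σ lx·mx = 0 + 1.606 + 1.45 + 0.92 + 0.504 + 0.154 = 4.634
R0 > 1, so the population is growing.

growing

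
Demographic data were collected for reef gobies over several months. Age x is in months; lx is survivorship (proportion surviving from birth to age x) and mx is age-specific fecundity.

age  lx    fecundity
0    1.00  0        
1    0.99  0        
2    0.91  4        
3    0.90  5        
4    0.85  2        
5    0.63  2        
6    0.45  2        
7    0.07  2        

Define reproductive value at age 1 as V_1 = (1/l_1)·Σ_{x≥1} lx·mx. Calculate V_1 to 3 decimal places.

lx·mx for x ≥ 1: 0, 3.64, 4.5, 1.7, 1.26, 0.9, 0.14 → sum = 12.14
V_1 = 12.14 / l_1 = 12.14 / 0.99 = 12.262626… → 12.263

12.263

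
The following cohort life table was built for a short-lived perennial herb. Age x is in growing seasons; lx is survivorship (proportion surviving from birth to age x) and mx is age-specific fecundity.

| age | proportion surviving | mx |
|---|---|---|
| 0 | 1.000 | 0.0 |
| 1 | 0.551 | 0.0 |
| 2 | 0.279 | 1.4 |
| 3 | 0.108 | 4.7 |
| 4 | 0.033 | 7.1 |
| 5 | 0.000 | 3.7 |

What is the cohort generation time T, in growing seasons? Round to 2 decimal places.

lx·mx: 0, 0, 0.3906, 0.5076, 0.2343, 0 → R0 = 1.1325
x·lx·mx: 0, 0, 0.7812, 1.5228, 0.9372, 0 → Σ = 3.2412
T = 3.2412 / 1.1325 = 2.861987… → 2.86

2.86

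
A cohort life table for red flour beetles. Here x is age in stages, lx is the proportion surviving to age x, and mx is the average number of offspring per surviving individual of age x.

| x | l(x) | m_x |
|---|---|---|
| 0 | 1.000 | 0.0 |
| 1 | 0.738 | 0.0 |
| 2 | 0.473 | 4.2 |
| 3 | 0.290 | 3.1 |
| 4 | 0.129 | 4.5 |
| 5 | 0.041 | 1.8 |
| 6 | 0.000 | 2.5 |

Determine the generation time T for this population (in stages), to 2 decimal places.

2.64

lx·mx: 0, 0, 1.9866, 0.899, 0.5805, 0.0738, 0 → R0 = 3.5399
x·lx·mx: 0, 0, 3.9732, 2.697, 2.322, 0.369, 0 → Σ = 9.3612
T = 9.3612 / 3.5399 = 2.644481… → 2.64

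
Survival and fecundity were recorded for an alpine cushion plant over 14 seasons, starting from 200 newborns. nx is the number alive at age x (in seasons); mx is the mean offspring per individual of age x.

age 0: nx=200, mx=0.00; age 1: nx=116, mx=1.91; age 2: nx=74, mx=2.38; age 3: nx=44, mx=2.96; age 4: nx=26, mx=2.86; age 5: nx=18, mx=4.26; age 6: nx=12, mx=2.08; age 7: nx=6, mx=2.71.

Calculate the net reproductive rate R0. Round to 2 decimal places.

3.60

lx = nx/n0 = nx/200: 1, 0.58, 0.37, 0.22, 0.13, 0.09, 0.06, 0.03
lx·mx by age: 0, 1.1078, 0.8806, 0.6512, 0.3718, 0.3834, 0.1248, 0.0813
R0 = Σ lx·mx = 3.6009 → 3.60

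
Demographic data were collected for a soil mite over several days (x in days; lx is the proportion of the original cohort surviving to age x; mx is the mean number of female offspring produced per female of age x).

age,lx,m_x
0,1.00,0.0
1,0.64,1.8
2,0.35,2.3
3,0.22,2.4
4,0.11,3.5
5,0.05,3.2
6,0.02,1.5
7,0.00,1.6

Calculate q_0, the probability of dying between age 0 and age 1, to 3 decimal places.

0.360

q_0 = (l_0 − l_1) / l_0 = (1 − 0.64) / 1
     = 0.36 / 1 = 0.36 → 0.360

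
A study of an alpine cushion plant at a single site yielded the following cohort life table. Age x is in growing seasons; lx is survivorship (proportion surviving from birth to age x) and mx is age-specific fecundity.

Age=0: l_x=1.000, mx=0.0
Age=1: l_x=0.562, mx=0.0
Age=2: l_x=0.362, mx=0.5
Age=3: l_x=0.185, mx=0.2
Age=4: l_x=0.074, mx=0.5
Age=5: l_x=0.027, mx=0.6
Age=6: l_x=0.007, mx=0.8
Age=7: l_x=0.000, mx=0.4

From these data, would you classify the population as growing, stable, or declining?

declining

R0 = Σ lx·mx = 0 + 0 + 0.181 + 0.037 + 0.037 + 0.0162 + 0.0056 + 0 = 0.2768
R0 < 1, so the population is declining.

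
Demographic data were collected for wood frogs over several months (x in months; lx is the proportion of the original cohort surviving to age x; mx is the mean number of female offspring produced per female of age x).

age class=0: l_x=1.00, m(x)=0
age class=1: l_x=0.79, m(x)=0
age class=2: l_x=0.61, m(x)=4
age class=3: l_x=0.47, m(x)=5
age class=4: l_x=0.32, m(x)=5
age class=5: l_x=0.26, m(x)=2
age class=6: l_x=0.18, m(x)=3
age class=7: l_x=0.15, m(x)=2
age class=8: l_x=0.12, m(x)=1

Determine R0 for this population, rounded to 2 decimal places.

lx·mx by age: 0, 0, 2.44, 2.35, 1.6, 0.52, 0.54, 0.3, 0.12
R0 = Σ lx·mx = 7.87 → 7.87

7.87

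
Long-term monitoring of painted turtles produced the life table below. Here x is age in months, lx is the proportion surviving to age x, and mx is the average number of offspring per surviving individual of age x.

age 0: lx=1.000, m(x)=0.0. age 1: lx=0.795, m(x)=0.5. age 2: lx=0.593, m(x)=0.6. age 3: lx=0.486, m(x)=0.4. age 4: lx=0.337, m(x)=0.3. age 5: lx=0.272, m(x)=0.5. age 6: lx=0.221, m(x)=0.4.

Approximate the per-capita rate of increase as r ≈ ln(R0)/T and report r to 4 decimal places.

0.0930

R0 = Σ lx·mx = 0 + 0.3975 + 0.3558 + 0.1944 + 0.1011 + 0.136 + 0.0884 = 1.2732
Σ x·lx·mx = 3.3071; T = 3.3071/1.2732 = 2.59747…
r ≈ ln(R0)/T = ln(1.2732)/2.59747… = 0.092988… → 0.0930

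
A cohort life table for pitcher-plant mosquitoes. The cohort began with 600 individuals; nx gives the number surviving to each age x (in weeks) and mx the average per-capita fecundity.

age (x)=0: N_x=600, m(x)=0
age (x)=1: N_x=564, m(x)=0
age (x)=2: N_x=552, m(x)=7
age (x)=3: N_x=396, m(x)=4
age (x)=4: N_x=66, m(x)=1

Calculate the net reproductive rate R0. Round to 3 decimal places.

lx = nx/n0 = nx/600: 1, 0.94, 0.92, 0.66, 0.11
lx·mx by age: 0, 0, 6.44, 2.64, 0.11
R0 = Σ lx·mx = 9.19 → 9.190

9.190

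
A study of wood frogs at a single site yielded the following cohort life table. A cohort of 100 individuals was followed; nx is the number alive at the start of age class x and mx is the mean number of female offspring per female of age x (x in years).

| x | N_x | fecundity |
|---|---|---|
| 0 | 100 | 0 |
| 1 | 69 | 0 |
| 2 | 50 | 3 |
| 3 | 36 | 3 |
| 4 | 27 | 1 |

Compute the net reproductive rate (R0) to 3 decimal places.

2.850

lx = nx/n0 = nx/100: 1, 0.69, 0.5, 0.36, 0.27
lx·mx by age: 0, 0, 1.5, 1.08, 0.27
R0 = Σ lx·mx = 2.85 → 2.850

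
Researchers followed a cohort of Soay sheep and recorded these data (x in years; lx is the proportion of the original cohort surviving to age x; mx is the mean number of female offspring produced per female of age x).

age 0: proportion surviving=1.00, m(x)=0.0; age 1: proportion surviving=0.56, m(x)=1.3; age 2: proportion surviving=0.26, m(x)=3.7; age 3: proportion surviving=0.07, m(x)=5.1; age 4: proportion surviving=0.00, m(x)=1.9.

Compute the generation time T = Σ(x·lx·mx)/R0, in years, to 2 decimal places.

1.82

lx·mx: 0, 0.728, 0.962, 0.357, 0 → R0 = 2.047
x·lx·mx: 0, 0.728, 1.924, 1.071, 0 → Σ = 3.723
T = 3.723 / 2.047 = 1.818759… → 1.82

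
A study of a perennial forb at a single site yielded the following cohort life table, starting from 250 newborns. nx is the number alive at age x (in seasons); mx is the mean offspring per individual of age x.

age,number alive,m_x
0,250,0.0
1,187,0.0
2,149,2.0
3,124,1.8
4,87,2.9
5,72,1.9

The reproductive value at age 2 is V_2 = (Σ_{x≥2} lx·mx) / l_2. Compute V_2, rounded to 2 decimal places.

6.11

lx = nx/n0 = nx/250: 1, 0.748, 0.596, 0.496, 0.348, 0.288
lx·mx for x ≥ 2: 1.192, 0.8928, 1.0092, 0.5472 → sum = 3.6412
V_2 = 3.6412 / l_2 = 3.6412 / 0.596 = 6.109396… → 6.11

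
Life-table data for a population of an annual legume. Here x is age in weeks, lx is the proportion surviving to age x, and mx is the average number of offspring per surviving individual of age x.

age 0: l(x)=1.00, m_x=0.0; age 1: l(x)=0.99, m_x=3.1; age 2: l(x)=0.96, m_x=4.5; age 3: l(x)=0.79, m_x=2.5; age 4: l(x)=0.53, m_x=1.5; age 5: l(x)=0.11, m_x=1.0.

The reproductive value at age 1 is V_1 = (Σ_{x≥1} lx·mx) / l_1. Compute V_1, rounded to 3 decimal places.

lx·mx for x ≥ 1: 3.069, 4.32, 1.975, 0.795, 0.11 → sum = 10.269
V_1 = 10.269 / l_1 = 10.269 / 0.99 = 10.372727… → 10.373

10.373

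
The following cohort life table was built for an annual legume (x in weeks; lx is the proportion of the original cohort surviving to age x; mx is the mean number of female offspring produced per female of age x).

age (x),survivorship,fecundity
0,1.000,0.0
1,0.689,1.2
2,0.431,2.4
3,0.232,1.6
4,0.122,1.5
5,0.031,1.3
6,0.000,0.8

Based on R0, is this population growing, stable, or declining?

R0 = Σ lx·mx = 0 + 0.8268 + 1.0344 + 0.3712 + 0.183 + 0.0403 + 0 = 2.4557
R0 > 1, so the population is growing.

growing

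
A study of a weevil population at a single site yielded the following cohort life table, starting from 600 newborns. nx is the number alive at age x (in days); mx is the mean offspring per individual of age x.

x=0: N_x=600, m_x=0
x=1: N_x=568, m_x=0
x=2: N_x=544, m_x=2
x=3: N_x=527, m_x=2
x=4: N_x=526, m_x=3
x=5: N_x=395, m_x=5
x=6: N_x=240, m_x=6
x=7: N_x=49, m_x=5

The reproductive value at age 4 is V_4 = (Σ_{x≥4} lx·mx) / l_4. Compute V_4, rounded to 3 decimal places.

9.958

lx = nx/n0 = nx/600: 1, 0.94667…, 0.90667…, 0.87833…, 0.87667…, 0.65833…, 0.4, 0.08167…
lx·mx for x ≥ 4: 2.63…, 3.291667…, 2.4, 0.408333… → sum = 8.73…
V_4 = 8.73… / l_4 = 8.73… / 0.876667… = 9.958175… → 9.958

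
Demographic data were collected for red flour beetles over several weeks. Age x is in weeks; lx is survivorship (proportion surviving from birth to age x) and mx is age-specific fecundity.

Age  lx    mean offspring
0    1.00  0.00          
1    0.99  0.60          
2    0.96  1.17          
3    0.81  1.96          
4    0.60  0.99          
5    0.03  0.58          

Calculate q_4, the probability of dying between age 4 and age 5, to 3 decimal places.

q_4 = (l_4 − l_5) / l_4 = (0.6 − 0.03) / 0.6
     = 0.57 / 0.6 = 0.95 → 0.950

0.950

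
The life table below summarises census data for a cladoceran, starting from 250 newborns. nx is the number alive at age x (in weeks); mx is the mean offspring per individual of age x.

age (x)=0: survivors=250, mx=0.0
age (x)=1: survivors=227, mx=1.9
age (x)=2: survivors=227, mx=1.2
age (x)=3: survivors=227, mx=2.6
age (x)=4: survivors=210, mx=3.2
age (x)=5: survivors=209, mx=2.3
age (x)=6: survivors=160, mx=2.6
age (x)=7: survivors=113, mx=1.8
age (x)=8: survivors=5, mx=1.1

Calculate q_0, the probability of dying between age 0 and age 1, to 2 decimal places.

0.09

lx = nx/n0 = nx/250: 1, 0.908, 0.908, 0.908, 0.84, 0.836, 0.64, 0.452, 0.02
q_0 = (l_0 − l_1) / l_0 = (1 − 0.908) / 1
     = 0.092 / 1 = 0.092 → 0.09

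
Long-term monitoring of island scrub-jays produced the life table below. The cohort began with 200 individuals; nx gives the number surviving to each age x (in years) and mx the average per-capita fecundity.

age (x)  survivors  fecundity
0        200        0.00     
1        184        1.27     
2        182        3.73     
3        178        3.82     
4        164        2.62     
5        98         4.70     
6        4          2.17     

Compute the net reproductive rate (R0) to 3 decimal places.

12.457

lx = nx/n0 = nx/200: 1, 0.92, 0.91, 0.89, 0.82, 0.49, 0.02
lx·mx by age: 0, 1.1684, 3.3943, 3.3998, 2.1484, 2.303, 0.0434
R0 = Σ lx·mx = 12.4573 → 12.457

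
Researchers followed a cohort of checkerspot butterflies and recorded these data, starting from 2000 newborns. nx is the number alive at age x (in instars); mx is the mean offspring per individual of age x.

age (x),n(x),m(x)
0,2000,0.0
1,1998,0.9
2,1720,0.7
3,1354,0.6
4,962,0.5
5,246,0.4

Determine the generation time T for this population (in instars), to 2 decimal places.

2.06

lx = nx/n0 = nx/2000: 1, 0.999, 0.86, 0.677, 0.481, 0.123
lx·mx: 0, 0.8991, 0.602, 0.4062, 0.2405, 0.0492 → R0 = 2.197
x·lx·mx: 0, 0.8991, 1.204, 1.2186, 0.962, 0.246 → Σ = 4.5297
T = 4.5297 / 2.197 = 2.061766… → 2.06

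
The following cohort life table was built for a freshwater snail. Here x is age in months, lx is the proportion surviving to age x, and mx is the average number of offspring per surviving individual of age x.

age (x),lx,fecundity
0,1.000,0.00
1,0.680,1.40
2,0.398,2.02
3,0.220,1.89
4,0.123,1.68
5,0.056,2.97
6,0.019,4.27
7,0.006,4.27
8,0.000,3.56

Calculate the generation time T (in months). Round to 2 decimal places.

2.31

lx·mx: 0, 0.952, 0.80396, 0.4158, 0.20664, 0.16632, 0.08113, 0.02562, 0 → R0 = 2.65147
x·lx·mx: 0, 0.952, 1.60792, 1.2474, 0.82656, 0.8316, 0.48678, 0.17934, 0 → Σ = 6.1316
T = 6.1316 / 2.65147 = 2.312529… → 2.31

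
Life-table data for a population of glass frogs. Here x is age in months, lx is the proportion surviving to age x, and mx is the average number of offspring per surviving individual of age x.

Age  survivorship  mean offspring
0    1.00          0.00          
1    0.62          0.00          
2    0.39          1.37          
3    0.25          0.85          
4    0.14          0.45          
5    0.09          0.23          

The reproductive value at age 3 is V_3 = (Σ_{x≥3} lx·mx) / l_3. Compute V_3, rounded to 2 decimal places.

lx·mx for x ≥ 3: 0.2125, 0.063, 0.0207 → sum = 0.2962
V_3 = 0.2962 / l_3 = 0.2962 / 0.25 = 1.1848 → 1.18

1.18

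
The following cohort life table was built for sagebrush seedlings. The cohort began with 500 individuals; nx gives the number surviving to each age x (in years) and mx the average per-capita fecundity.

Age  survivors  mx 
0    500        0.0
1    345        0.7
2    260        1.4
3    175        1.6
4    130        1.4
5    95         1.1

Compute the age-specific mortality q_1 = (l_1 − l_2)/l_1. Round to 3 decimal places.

0.246

lx = nx/n0 = nx/500: 1, 0.69, 0.52, 0.35, 0.26, 0.19
q_1 = (l_1 − l_2) / l_1 = (0.69 − 0.52) / 0.69
     = 0.17 / 0.69 = 0.246377… → 0.246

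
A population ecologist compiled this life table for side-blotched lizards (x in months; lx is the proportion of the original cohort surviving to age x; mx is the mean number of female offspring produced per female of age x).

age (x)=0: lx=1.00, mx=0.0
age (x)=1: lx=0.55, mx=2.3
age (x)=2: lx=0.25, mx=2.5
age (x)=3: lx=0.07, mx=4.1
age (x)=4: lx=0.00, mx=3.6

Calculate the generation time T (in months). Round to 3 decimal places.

lx·mx: 0, 1.265, 0.625, 0.287, 0 → R0 = 2.177
x·lx·mx: 0, 1.265, 1.25, 0.861, 0 → Σ = 3.376
T = 3.376 / 2.177 = 1.550758… → 1.551

1.551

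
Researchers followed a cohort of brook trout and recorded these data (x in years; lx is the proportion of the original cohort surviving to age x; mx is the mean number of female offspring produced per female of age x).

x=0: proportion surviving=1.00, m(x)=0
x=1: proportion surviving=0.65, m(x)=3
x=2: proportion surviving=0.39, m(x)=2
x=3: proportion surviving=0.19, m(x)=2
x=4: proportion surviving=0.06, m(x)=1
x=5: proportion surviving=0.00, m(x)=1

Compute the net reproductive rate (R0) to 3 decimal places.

3.170

lx·mx by age: 0, 1.95, 0.78, 0.38, 0.06, 0
R0 = Σ lx·mx = 3.17 → 3.170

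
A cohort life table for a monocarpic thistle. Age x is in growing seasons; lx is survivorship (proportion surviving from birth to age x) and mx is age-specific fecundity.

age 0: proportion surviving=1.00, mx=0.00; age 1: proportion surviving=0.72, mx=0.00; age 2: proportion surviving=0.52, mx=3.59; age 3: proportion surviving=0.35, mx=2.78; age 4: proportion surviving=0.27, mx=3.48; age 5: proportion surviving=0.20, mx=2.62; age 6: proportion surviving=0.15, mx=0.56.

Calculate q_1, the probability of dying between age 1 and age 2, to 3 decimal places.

q_1 = (l_1 − l_2) / l_1 = (0.72 − 0.52) / 0.72
     = 0.2 / 0.72 = 0.277778… → 0.278

0.278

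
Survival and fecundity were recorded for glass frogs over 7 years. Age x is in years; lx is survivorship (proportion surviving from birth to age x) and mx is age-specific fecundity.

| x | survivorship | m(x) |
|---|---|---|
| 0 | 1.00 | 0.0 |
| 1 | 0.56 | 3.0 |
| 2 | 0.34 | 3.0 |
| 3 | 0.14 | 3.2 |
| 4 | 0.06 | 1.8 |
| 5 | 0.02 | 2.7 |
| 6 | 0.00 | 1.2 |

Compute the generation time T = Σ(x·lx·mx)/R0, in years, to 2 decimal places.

lx·mx: 0, 1.68, 1.02, 0.448, 0.108, 0.054, 0 → R0 = 3.31
x·lx·mx: 0, 1.68, 2.04, 1.344, 0.432, 0.27, 0 → Σ = 5.766
T = 5.766 / 3.31 = 1.741994… → 1.74

1.74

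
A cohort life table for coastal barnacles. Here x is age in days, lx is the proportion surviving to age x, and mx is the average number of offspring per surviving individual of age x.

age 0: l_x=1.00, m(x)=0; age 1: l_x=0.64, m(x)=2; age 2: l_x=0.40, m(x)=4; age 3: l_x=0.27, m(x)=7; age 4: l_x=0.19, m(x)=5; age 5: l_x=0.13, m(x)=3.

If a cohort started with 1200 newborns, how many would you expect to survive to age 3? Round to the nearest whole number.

324

Expected survivors = N0 · l_3 = 1200 × 0.27 = 324 → 324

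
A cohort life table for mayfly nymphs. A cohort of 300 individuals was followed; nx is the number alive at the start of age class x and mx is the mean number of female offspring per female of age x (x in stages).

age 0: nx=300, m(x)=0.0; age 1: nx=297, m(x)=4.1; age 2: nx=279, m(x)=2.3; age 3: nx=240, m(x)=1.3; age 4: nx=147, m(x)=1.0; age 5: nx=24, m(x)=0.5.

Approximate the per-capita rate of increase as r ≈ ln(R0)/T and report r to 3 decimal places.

1.169

lx = nx/n0 = nx/300: 1, 0.99, 0.93, 0.8, 0.49, 0.08
R0 = Σ lx·mx = 0 + 4.059 + 2.139 + 1.04 + 0.49 + 0.04 = 7.768
Σ x·lx·mx = 13.617; T = 13.617/7.768 = 1.75296…
r ≈ ln(R0)/T = ln(7.768)/1.75296… = 1.16946… → 1.169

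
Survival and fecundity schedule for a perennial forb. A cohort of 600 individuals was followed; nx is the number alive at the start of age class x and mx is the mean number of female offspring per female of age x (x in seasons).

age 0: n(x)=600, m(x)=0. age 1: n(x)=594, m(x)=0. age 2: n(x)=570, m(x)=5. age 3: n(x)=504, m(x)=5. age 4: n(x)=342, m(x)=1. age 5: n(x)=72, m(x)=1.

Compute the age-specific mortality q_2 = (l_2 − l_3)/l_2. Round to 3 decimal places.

0.116

lx = nx/n0 = nx/600: 1, 0.99, 0.95, 0.84, 0.57, 0.12
q_2 = (l_2 − l_3) / l_2 = (0.95 − 0.84) / 0.95
     = 0.11 / 0.95 = 0.115789… → 0.116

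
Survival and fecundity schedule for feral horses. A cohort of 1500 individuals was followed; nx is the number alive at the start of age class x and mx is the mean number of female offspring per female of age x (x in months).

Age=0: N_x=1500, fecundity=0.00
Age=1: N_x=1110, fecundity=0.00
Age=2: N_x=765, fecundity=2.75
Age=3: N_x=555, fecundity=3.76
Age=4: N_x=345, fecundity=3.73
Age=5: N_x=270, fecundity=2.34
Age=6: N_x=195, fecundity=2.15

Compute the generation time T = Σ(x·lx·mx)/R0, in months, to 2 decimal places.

lx = nx/n0 = nx/1500: 1, 0.74, 0.51, 0.37, 0.23, 0.18, 0.13
lx·mx: 0, 0, 1.4025, 1.3912, 0.8579, 0.4212, 0.2795 → R0 = 4.3523
x·lx·mx: 0, 0, 2.805, 4.1736, 3.4316, 2.106, 1.677 → Σ = 14.1932
T = 14.1932 / 4.3523 = 3.26108… → 3.26

3.26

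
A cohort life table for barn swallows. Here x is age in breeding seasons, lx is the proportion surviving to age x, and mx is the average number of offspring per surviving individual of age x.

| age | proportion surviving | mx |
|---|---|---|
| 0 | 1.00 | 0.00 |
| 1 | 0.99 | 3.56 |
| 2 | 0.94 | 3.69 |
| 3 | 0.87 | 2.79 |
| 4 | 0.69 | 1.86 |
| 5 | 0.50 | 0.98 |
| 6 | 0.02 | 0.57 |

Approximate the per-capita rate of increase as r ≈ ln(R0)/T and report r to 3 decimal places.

1.066

R0 = Σ lx·mx = 0 + 3.5244 + 3.4686 + 2.4273 + 1.2834 + 0.49 + 0.0114 = 11.2051
Σ x·lx·mx = 25.3955; T = 25.3955/11.2051 = 2.26642…
r ≈ ln(R0)/T = ln(11.2051)/2.26642… = 1.06616… → 1.066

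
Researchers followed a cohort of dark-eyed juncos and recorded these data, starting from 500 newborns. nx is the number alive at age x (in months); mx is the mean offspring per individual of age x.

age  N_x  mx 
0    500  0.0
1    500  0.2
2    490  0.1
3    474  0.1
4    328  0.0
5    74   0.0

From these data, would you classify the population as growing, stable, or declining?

lx = nx/n0 = nx/500: 1, 1, 0.98, 0.948, 0.656, 0.148
R0 = Σ lx·mx = 0 + 0.2 + 0.098 + 0.0948 + 0 + 0 = 0.3928
R0 < 1, so the population is declining.

declining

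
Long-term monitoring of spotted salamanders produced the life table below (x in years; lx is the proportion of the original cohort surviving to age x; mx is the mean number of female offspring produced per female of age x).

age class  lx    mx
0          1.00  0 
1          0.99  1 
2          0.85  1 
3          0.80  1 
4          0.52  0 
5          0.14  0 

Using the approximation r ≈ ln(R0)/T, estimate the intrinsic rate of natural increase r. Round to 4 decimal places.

R0 = Σ lx·mx = 0 + 0.99 + 0.85 + 0.8 + 0 + 0 = 2.64
Σ x·lx·mx = 5.09; T = 5.09/2.64 = 1.92803…
r ≈ ln(R0)/T = ln(2.64)/1.92803… = 0.503508… → 0.5035

0.5035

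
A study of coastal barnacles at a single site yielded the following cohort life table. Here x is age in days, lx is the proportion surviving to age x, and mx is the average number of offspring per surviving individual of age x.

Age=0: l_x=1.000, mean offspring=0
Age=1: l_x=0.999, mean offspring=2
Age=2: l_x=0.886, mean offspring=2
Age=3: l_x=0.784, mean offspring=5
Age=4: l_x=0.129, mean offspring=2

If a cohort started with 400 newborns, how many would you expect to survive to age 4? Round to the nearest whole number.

Expected survivors = N0 · l_4 = 400 × 0.129 = 51.6 → 52

52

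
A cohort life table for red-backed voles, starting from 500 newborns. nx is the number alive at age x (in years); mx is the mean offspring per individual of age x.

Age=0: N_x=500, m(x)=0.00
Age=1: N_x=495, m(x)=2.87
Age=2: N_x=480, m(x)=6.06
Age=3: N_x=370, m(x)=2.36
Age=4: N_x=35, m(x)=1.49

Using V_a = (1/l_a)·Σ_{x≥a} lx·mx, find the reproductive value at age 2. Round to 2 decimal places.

7.99

lx = nx/n0 = nx/500: 1, 0.99, 0.96, 0.74, 0.07
lx·mx for x ≥ 2: 5.8176, 1.7464, 0.1043 → sum = 7.6683
V_2 = 7.6683 / l_2 = 7.6683 / 0.96 = 7.987813… → 7.99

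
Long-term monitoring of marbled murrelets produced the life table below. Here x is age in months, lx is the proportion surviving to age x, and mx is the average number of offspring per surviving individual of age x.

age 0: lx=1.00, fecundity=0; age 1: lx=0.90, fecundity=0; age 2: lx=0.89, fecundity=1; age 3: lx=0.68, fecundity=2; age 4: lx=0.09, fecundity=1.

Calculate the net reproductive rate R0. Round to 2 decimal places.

lx·mx by age: 0, 0, 0.89, 1.36, 0.09
R0 = Σ lx·mx = 2.34 → 2.34

2.34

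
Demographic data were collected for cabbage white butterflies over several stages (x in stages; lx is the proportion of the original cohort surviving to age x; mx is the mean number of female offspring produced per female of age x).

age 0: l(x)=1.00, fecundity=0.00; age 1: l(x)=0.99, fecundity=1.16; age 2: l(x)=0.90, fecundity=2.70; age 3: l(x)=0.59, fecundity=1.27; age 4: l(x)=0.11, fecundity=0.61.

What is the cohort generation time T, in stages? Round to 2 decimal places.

lx·mx: 0, 1.1484, 2.43, 0.7493, 0.0671 → R0 = 4.3948
x·lx·mx: 0, 1.1484, 4.86, 2.2479, 0.2684 → Σ = 8.5247
T = 8.5247 / 4.3948 = 1.939724… → 1.94

1.94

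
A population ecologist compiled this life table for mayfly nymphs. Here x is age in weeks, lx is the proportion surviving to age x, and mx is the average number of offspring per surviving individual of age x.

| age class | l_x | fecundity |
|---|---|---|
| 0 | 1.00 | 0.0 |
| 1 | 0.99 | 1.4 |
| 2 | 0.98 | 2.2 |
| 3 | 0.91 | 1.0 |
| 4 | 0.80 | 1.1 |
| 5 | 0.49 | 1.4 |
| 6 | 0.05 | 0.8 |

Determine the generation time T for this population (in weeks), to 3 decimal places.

lx·mx: 0, 1.386, 2.156, 0.91, 0.88, 0.686, 0.04 → R0 = 6.058
x·lx·mx: 0, 1.386, 4.312, 2.73, 3.52, 3.43, 0.24 → Σ = 15.618
T = 15.618 / 6.058 = 2.578079… → 2.578

2.578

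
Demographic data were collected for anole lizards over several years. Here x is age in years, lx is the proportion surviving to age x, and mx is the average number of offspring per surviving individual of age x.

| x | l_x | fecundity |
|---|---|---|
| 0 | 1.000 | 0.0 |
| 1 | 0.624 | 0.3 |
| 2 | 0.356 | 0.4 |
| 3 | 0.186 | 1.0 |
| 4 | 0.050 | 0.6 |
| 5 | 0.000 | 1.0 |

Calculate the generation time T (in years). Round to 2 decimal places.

lx·mx: 0, 0.1872, 0.1424, 0.186, 0.03, 0 → R0 = 0.5456
x·lx·mx: 0, 0.1872, 0.2848, 0.558, 0.12, 0 → Σ = 1.15
T = 1.15 / 0.5456 = 2.107771… → 2.11

2.11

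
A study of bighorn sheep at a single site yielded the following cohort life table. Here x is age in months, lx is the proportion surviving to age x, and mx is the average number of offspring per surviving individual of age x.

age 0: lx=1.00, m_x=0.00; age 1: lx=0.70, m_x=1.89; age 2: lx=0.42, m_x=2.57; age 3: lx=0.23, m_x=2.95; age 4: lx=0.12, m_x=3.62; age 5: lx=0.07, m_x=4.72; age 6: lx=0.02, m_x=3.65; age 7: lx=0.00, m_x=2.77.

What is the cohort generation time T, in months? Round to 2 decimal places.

lx·mx: 0, 1.323, 1.0794, 0.6785, 0.4344, 0.3304, 0.073, 0 → R0 = 3.9187
x·lx·mx: 0, 1.323, 2.1588, 2.0355, 1.7376, 1.652, 0.438, 0 → Σ = 9.3449
T = 9.3449 / 3.9187 = 2.384694… → 2.38

2.38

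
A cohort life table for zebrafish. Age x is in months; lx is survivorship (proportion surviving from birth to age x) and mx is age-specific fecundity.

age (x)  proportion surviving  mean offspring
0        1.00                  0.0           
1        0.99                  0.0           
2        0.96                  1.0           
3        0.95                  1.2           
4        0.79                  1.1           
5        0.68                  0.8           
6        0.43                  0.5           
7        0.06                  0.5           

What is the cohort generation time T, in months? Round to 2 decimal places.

3.47

lx·mx: 0, 0, 0.96, 1.14, 0.869, 0.544, 0.215, 0.03 → R0 = 3.758
x·lx·mx: 0, 0, 1.92, 3.42, 3.476, 2.72, 1.29, 0.21 → Σ = 13.036
T = 13.036 / 3.758 = 3.468866… → 3.47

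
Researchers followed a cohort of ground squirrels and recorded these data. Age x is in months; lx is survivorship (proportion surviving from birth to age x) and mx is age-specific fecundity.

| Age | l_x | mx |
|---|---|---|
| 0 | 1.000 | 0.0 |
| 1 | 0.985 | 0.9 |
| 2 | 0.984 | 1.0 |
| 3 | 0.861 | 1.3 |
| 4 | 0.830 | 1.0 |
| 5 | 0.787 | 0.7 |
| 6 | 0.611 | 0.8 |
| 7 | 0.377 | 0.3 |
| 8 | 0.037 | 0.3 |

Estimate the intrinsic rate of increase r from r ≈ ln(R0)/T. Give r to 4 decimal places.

0.4972

R0 = Σ lx·mx = 0 + 0.8865 + 0.984 + 1.1193 + 0.83 + 0.5509 + 0.4888 + 0.1131 + 0.0111 = 4.9837
Σ x·lx·mx = 16.1002; T = 16.1002/4.9837 = 3.23057…
r ≈ ln(R0)/T = ln(4.9837)/3.23057… = 0.497179… → 0.4972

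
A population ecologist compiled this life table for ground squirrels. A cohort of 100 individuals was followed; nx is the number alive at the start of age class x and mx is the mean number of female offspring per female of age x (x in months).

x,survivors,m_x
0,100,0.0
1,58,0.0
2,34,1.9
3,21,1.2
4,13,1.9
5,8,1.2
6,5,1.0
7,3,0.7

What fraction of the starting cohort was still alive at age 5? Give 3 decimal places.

0.080

l_5 = n_5/n_0 = 8/100 = 0.08 → 0.080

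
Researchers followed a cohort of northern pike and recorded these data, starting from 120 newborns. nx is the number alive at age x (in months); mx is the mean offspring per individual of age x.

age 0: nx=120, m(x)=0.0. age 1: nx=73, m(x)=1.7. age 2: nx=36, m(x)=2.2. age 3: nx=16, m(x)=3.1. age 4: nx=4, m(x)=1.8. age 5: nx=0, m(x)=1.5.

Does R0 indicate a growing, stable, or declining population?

growing

lx = nx/n0 = nx/120: 1, 0.60833…, 0.3, 0.13333…, 0.03333…, 0
R0 = Σ lx·mx = 0 + 1.034167… + 0.66 + 0.413333… + 0.06… + 0 = 2.1675…
R0 > 1, so the population is growing.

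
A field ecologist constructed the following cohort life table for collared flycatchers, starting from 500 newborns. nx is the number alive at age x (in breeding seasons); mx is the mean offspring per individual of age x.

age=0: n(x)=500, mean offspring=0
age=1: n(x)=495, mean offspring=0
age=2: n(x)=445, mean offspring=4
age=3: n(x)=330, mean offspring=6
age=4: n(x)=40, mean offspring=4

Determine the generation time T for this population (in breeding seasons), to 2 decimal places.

2.59

lx = nx/n0 = nx/500: 1, 0.99, 0.89, 0.66, 0.08
lx·mx: 0, 0, 3.56, 3.96, 0.32 → R0 = 7.84
x·lx·mx: 0, 0, 7.12, 11.88, 1.28 → Σ = 20.28
T = 20.28 / 7.84 = 2.586735… → 2.59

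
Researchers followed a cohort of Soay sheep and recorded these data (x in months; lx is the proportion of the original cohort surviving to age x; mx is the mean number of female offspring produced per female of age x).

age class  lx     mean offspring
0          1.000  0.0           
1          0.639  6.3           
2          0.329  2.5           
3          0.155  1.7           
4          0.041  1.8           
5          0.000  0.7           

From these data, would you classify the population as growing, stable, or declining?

growing

R0 = Σ lx·mx = 0 + 4.0257 + 0.8225 + 0.2635 + 0.0738 + 0 = 5.1855
R0 > 1, so the population is growing.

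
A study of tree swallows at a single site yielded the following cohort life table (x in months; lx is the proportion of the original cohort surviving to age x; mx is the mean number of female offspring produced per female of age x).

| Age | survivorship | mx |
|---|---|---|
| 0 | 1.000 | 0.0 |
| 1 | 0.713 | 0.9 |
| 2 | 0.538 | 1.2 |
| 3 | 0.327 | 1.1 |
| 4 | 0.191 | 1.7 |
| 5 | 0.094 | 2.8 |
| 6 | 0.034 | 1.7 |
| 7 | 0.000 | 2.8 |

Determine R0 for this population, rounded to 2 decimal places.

2.29

lx·mx by age: 0, 0.6417, 0.6456, 0.3597, 0.3247, 0.2632, 0.0578, 0
R0 = Σ lx·mx = 2.2927 → 2.29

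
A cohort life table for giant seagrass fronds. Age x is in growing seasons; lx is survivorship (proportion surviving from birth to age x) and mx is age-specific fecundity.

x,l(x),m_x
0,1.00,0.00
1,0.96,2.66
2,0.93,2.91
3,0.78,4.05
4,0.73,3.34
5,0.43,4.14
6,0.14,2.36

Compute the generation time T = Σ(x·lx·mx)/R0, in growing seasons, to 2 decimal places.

lx·mx: 0, 2.5536, 2.7063, 3.159, 2.4382, 1.7802, 0.3304 → R0 = 12.9677
x·lx·mx: 0, 2.5536, 5.4126, 9.477, 9.7528, 8.901, 1.9824 → Σ = 38.0794
T = 38.0794 / 12.9677 = 2.936481… → 2.94

2.94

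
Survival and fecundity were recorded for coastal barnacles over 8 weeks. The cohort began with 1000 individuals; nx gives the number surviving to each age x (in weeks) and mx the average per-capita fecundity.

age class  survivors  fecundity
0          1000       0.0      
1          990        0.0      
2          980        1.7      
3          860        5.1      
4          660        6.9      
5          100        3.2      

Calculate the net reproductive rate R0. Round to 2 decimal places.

lx = nx/n0 = nx/1000: 1, 0.99, 0.98, 0.86, 0.66, 0.1
lx·mx by age: 0, 0, 1.666, 4.386, 4.554, 0.32
R0 = Σ lx·mx = 10.926 → 10.93

10.93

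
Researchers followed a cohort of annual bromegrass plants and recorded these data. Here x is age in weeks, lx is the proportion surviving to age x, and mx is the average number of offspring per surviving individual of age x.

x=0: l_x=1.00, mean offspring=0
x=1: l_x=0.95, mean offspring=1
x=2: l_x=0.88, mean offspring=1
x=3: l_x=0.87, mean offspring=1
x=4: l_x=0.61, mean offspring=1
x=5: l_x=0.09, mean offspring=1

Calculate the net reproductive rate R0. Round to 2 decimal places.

lx·mx by age: 0, 0.95, 0.88, 0.87, 0.61, 0.09
R0 = Σ lx·mx = 3.4 → 3.40

3.40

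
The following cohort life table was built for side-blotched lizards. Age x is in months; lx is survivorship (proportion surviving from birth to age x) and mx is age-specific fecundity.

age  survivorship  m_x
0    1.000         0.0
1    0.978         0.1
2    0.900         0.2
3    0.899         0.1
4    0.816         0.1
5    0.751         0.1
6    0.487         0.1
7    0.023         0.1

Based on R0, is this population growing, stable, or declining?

declining

R0 = Σ lx·mx = 0 + 0.0978 + 0.18 + 0.0899 + 0.0816 + 0.0751 + 0.0487 + 0.0023 = 0.5754
R0 < 1, so the population is declining.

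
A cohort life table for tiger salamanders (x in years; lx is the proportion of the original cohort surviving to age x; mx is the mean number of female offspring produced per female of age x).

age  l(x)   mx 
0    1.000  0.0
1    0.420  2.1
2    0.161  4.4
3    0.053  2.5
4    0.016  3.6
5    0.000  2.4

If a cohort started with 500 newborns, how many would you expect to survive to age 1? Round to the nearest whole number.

210

Expected survivors = N0 · l_1 = 500 × 0.420 = 210 → 210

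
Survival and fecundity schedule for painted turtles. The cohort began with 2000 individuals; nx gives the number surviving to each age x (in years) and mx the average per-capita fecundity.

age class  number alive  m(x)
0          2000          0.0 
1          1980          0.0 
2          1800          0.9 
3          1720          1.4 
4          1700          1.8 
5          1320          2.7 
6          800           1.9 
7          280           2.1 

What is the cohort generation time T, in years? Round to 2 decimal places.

lx = nx/n0 = nx/2000: 1, 0.99, 0.9, 0.86, 0.85, 0.66, 0.4, 0.14
lx·mx: 0, 0, 0.81, 1.204, 1.53, 1.782, 0.76, 0.294 → R0 = 6.38
x·lx·mx: 0, 0, 1.62, 3.612, 6.12, 8.91, 4.56, 2.058 → Σ = 26.88
T = 26.88 / 6.38 = 4.213166… → 4.21

4.21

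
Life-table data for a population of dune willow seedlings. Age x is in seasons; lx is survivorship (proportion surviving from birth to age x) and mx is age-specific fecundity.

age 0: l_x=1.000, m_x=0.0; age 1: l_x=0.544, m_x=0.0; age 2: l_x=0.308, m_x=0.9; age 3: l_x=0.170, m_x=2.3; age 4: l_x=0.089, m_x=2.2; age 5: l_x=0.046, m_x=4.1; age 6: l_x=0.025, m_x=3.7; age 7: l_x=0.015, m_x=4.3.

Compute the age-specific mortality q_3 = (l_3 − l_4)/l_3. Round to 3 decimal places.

0.476

q_3 = (l_3 − l_4) / l_3 = (0.17 − 0.089) / 0.17
     = 0.081 / 0.17 = 0.476471… → 0.476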